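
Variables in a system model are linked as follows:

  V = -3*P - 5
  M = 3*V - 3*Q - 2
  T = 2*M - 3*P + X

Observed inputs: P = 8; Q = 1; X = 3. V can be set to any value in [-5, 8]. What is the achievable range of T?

Intervening on V fixes its value directly, overriding its dependence on P.
Substituting into the M equation gives M = 3*V - 5.
T becomes 6*V - 31.
Linear in V, so extremes are at the endpoints: V = -5 gives T = -61; V = 8 gives T = 17.

-61 to 17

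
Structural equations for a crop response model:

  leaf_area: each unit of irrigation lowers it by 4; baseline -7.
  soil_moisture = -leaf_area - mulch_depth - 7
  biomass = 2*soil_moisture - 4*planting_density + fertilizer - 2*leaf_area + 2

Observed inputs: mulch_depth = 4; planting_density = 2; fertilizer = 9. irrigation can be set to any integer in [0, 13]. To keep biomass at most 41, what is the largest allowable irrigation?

irrigation = 2

Substituting into the soil_moisture equation gives soil_moisture = 4*irrigation - 4.
Substituting into the biomass equation gives biomass = 16*irrigation + 9.
Require 16*irrigation + 9 ≤ 41, so irrigation ≤ 2.
The largest integer in [0, 13] satisfying this is 2.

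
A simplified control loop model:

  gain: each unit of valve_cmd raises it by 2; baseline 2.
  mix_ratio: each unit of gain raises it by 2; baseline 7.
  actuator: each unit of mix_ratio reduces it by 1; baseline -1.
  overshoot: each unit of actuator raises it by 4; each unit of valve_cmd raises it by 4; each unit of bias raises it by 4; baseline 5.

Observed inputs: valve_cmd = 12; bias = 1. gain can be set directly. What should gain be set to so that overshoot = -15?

Intervening on gain fixes its value directly, overriding its dependence on valve_cmd.
Substituting into the actuator equation gives actuator = -2*gain - 8.
overshoot becomes -8*gain + 25.
Solve -8*gain + 25 = -15: gain = (-15 - 25) / -8 = 5.

gain = 5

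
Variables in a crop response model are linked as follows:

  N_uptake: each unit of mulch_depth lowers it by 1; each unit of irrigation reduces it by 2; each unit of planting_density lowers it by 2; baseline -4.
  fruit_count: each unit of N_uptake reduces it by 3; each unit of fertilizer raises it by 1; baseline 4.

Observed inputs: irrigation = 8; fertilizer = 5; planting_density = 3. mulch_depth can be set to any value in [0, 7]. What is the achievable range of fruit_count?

Substituting into the N_uptake equation gives N_uptake = -mulch_depth - 26.
Substituting into the fruit_count equation gives fruit_count = 3*mulch_depth + 87.
Linear in mulch_depth, so extremes are at the endpoints: mulch_depth = 0 gives fruit_count = 87; mulch_depth = 7 gives fruit_count = 108.

87 to 108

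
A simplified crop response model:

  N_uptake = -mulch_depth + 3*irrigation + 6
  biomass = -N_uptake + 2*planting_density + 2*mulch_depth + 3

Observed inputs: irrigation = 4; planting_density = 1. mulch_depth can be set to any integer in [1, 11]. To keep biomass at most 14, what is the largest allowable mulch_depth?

Substituting into the N_uptake equation gives N_uptake = -mulch_depth + 18.
This gives biomass = 3*mulch_depth - 13.
Require 3*mulch_depth - 13 ≤ 14, so mulch_depth ≤ 9.
The largest integer in [1, 11] satisfying this is 9.

mulch_depth = 9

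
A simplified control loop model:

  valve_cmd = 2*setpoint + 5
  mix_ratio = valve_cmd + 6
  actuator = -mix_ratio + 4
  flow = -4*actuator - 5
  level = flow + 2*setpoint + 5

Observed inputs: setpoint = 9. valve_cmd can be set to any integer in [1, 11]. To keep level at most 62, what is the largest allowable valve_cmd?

Intervening on valve_cmd fixes its value directly, overriding its dependence on setpoint.
Substituting into the actuator equation gives actuator = -valve_cmd - 2.
This gives flow = 4*valve_cmd + 3.
level becomes 4*valve_cmd + 26.
Require 4*valve_cmd + 26 ≤ 62, so valve_cmd ≤ 9.
The largest integer in [1, 11] satisfying this is 9.

valve_cmd = 9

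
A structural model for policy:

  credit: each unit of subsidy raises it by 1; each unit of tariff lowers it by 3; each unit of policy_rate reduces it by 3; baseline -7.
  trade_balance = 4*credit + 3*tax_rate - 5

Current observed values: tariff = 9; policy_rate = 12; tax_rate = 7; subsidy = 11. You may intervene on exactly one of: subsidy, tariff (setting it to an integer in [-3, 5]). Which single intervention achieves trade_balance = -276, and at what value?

Intervening on subsidy: with other inputs at their observed values, trade_balance = 4*subsidy - 264. Solving for -276 gives subsidy = -3, within [-3, 5].
Intervening on tariff: trade_balance = -12*tariff - 112. Reaching -276 requires tariff = 41/3, not an integer.

set subsidy = -3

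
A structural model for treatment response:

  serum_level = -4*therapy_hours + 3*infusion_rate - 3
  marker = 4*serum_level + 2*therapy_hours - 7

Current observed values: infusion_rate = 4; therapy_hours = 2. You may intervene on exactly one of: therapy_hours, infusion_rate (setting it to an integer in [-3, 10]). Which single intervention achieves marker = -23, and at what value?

Intervening on therapy_hours: marker = -14*therapy_hours + 29. Reaching -23 requires therapy_hours = 26/7, not an integer.
Intervening on infusion_rate: with other inputs at their observed values, marker = 12*infusion_rate - 47. Solving for -23 gives infusion_rate = 2, within [-3, 10].

set infusion_rate = 2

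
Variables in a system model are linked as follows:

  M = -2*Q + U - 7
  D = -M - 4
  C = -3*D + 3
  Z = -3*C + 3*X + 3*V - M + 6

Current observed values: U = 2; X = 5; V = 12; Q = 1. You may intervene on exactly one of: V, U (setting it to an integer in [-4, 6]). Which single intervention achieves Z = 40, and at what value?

set V = -2

Intervening on V: with other inputs at their observed values, Z = 3*V + 46. Solving for 40 gives V = -2, within [-4, 6].
Intervening on U: Z = -10*U + 102. Reaching 40 requires U = 31/5, not an integer.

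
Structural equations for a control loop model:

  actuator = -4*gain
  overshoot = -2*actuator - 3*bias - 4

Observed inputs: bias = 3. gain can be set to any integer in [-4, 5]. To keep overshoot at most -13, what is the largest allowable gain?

Substituting into the overshoot equation gives overshoot = 8*gain - 13.
Require 8*gain - 13 ≤ -13, so gain ≤ 0.
The largest integer in [-4, 5] satisfying this is 0.

gain = 0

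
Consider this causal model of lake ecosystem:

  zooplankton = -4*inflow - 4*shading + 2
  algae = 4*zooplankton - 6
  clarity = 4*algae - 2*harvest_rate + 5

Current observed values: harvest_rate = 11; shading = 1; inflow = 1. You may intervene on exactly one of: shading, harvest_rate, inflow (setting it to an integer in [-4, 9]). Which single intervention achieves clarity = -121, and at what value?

Intervening on shading: clarity = -64*shading - 73. Reaching -121 requires shading = 3/4, not an integer.
Intervening on harvest_rate: with other inputs at their observed values, clarity = -2*harvest_rate - 115. Solving for -121 gives harvest_rate = 3, within [-4, 9].
Intervening on inflow: clarity = -64*inflow - 73. Reaching -121 requires inflow = 3/4, not an integer.

set harvest_rate = 3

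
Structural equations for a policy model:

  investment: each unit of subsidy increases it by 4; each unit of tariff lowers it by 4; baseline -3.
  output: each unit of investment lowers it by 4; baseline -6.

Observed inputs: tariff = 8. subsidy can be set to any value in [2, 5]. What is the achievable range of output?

54 to 102

Substituting into the investment equation gives investment = 4*subsidy - 35.
So output = -16*subsidy + 134.
Linear in subsidy, so extremes are at the endpoints: subsidy = 2 gives output = 102; subsidy = 5 gives output = 54.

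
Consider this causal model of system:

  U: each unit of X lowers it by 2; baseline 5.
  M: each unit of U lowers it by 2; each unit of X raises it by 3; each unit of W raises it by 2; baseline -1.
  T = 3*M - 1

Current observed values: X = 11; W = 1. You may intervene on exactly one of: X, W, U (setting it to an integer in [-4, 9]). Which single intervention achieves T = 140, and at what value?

set X = 8

Intervening on X: with other inputs at their observed values, T = 21*X - 28. Solving for 140 gives X = 8, within [-4, 9].
Intervening on W: T = 6*W + 197. Reaching 140 requires W = -19/2, not an integer.
Intervening on U: T = -6*U + 101. Reaching 140 requires U = -13/2, not an integer.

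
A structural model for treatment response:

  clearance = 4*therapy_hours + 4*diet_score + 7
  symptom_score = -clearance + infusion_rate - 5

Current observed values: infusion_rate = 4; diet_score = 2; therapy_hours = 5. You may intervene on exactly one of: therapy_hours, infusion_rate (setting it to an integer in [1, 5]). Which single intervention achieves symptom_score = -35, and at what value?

Intervening on therapy_hours: symptom_score = -4*therapy_hours - 16. Reaching -35 requires therapy_hours = 19/4, not an integer.
Intervening on infusion_rate: with other inputs at their observed values, symptom_score = infusion_rate - 40. Solving for -35 gives infusion_rate = 5, within [1, 5].

set infusion_rate = 5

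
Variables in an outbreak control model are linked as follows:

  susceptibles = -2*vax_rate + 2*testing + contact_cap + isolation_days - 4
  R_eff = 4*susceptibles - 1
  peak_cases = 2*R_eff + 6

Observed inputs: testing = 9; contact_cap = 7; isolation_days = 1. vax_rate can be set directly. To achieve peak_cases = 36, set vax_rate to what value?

vax_rate = 9

Substituting into the susceptibles equation gives susceptibles = -2*vax_rate + 22.
So R_eff = -8*vax_rate + 87.
Substituting into the peak_cases equation gives peak_cases = -16*vax_rate + 180.
Solve -16*vax_rate + 180 = 36: vax_rate = (36 - 180) / -16 = 9.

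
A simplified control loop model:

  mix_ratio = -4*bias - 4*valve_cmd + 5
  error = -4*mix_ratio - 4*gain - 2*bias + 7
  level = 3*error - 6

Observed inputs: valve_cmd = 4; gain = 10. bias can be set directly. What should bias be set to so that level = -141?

Substituting into the mix_ratio equation gives mix_ratio = -4*bias - 11.
Substituting into the error equation gives error = 14*bias + 11.
So level = 42*bias + 27.
Solve 42*bias + 27 = -141: bias = (-141 - 27) / 42 = -4.

bias = -4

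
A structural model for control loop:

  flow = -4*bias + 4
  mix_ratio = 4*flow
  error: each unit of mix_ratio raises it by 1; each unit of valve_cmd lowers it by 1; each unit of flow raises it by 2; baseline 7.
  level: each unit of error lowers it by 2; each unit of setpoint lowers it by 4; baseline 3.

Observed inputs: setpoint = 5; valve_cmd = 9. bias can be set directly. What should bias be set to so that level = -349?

Substituting into the mix_ratio equation gives mix_ratio = -16*bias + 16.
Substituting into the error equation gives error = -24*bias + 22.
This gives level = 48*bias - 61.
Solve 48*bias - 61 = -349: bias = (-349 + 61) / 48 = -6.

bias = -6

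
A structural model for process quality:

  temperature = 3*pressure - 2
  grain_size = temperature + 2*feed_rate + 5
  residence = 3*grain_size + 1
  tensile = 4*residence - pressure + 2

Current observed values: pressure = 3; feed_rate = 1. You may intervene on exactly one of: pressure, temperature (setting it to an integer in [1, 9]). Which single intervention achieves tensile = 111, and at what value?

Intervening on pressure: tensile = 35*pressure + 66. Reaching 111 requires pressure = 9/7, not an integer.
Intervening on temperature: with other inputs at their observed values, tensile = 12*temperature + 87. Solving for 111 gives temperature = 2, within [1, 9].

set temperature = 2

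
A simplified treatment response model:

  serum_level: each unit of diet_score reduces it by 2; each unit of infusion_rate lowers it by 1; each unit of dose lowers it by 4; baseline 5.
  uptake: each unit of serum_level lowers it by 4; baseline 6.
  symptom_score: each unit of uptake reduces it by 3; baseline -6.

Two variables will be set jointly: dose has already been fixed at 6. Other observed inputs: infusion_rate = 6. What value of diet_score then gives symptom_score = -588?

With dose held at 6:
Substituting into the serum_level equation gives serum_level = -2*diet_score - 25.
Substituting into the uptake equation gives uptake = 8*diet_score + 106.
Substituting into the symptom_score equation gives symptom_score = -24*diet_score - 324.
Solve -24*diet_score - 324 = -588: diet_score = (-588 + 324) / -24 = 11.

diet_score = 11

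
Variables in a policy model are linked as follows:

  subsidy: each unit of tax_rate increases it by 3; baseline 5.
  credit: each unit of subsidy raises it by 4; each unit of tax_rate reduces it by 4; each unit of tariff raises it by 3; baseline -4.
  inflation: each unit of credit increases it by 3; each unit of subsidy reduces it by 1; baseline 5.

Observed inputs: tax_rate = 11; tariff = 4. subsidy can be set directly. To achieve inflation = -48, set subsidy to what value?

subsidy = 5

Intervening on subsidy fixes its value directly, overriding its dependence on tax_rate.
Substituting into the credit equation gives credit = 4*subsidy - 36.
inflation becomes 11*subsidy - 103.
Solve 11*subsidy - 103 = -48: subsidy = (-48 + 103) / 11 = 5.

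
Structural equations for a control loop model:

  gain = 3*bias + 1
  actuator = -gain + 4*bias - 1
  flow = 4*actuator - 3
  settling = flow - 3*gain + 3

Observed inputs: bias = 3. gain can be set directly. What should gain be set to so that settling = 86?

gain = -6

Intervening on gain fixes its value directly, overriding its dependence on bias.
Substituting into the actuator equation gives actuator = -gain + 11.
Substituting into the flow equation gives flow = -4*gain + 41.
Substituting into the settling equation gives settling = -7*gain + 44.
Solve -7*gain + 44 = 86: gain = (86 - 44) / -7 = -6.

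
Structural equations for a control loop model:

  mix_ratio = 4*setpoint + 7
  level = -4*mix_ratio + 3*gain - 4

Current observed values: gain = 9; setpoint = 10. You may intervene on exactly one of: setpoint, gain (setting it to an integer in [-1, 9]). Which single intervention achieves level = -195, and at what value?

Intervening on setpoint: level = -16*setpoint - 5. Reaching -195 requires setpoint = 95/8, not an integer.
Intervening on gain: with other inputs at their observed values, level = 3*gain - 192. Solving for -195 gives gain = -1, within [-1, 9].

set gain = -1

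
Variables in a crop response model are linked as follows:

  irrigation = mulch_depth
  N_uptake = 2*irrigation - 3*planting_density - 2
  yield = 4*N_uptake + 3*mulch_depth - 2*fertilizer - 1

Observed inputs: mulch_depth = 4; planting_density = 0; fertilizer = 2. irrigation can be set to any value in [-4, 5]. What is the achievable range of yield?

-33 to 39

Intervening on irrigation fixes its value directly, overriding its dependence on mulch_depth.
Substituting into the N_uptake equation gives N_uptake = 2*irrigation - 2.
Substituting into the yield equation gives yield = 8*irrigation - 1.
Linear in irrigation, so extremes are at the endpoints: irrigation = -4 gives yield = -33; irrigation = 5 gives yield = 39.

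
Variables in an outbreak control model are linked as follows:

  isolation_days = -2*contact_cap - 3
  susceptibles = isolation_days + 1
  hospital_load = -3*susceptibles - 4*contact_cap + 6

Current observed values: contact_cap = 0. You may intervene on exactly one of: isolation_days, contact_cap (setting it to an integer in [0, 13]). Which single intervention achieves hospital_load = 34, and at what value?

set contact_cap = 11

Intervening on isolation_days: hospital_load = -3*isolation_days + 3. Reaching 34 requires isolation_days = -31/3, not an integer.
Intervening on contact_cap: with other inputs at their observed values, hospital_load = 2*contact_cap + 12. Solving for 34 gives contact_cap = 11, within [0, 13].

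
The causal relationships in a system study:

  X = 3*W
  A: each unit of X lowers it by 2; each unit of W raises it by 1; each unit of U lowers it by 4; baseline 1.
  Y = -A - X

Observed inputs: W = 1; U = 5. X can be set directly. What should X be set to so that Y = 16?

Intervening on X fixes its value directly, overriding its dependence on W.
Substituting into the A equation gives A = -2*X - 18.
Y becomes X + 18.
Solve X + 18 = 16: X = (16 - 18) / 1 = -2.

X = -2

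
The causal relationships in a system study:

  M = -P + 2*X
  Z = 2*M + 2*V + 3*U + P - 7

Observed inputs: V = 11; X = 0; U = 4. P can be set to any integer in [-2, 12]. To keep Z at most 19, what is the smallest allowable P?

Substituting into the M equation gives M = -P.
So Z = -P + 27.
Require -P + 27 ≤ 19, so P ≥ 8.
The smallest integer in [-2, 12] satisfying this is 8.

P = 8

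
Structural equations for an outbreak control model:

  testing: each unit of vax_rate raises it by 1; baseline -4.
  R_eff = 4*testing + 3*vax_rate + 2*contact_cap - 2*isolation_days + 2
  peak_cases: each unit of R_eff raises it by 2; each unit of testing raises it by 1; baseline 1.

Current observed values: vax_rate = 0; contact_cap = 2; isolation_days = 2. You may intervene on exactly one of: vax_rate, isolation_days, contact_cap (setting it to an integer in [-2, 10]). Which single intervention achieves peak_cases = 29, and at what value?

set vax_rate = 4

Intervening on vax_rate: with other inputs at their observed values, peak_cases = 15*vax_rate - 31. Solving for 29 gives vax_rate = 4, within [-2, 10].
Intervening on isolation_days: peak_cases = -4*isolation_days - 23. Reaching 29 requires isolation_days = -13, outside [-2, 10].
Intervening on contact_cap: peak_cases = 4*contact_cap - 39. Reaching 29 requires contact_cap = 17, outside [-2, 10].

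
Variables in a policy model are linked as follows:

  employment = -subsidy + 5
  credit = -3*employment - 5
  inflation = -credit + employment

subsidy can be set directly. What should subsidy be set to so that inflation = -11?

Substituting into the credit equation gives credit = 3*subsidy - 20.
Substituting into the inflation equation gives inflation = -4*subsidy + 25.
Solve -4*subsidy + 25 = -11: subsidy = (-11 - 25) / -4 = 9.

subsidy = 9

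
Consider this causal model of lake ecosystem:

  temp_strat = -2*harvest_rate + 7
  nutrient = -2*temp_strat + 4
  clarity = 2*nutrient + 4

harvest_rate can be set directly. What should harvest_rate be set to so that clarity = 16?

harvest_rate = 4

Substituting into the nutrient equation gives nutrient = 4*harvest_rate - 10.
clarity becomes 8*harvest_rate - 16.
Solve 8*harvest_rate - 16 = 16: harvest_rate = (16 + 16) / 8 = 4.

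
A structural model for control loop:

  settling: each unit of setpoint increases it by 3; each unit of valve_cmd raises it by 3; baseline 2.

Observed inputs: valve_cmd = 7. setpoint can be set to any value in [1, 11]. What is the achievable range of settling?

Substituting into the settling equation gives settling = 3*setpoint + 23.
Linear in setpoint, so extremes are at the endpoints: setpoint = 1 gives settling = 26; setpoint = 11 gives settling = 56.

26 to 56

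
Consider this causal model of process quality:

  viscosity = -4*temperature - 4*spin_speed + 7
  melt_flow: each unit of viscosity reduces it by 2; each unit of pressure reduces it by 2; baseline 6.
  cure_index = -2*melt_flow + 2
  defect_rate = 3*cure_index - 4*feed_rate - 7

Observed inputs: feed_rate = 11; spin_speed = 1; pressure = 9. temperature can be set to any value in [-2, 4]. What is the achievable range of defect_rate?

-129 to 159

Substituting into the viscosity equation gives viscosity = -4*temperature + 3.
Substituting into the melt_flow equation gives melt_flow = 8*temperature - 18.
cure_index becomes -16*temperature + 38.
Substituting into the defect_rate equation gives defect_rate = -48*temperature + 63.
Linear in temperature, so extremes are at the endpoints: temperature = -2 gives defect_rate = 159; temperature = 4 gives defect_rate = -129.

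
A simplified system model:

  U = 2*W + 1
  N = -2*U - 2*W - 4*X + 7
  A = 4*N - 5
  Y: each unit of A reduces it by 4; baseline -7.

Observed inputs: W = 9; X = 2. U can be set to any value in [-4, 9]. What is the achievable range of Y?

Intervening on U fixes its value directly, overriding its dependence on W.
Substituting into the N equation gives N = -2*U - 19.
Substituting into the A equation gives A = -8*U - 81.
This gives Y = 32*U + 317.
Linear in U, so extremes are at the endpoints: U = -4 gives Y = 189; U = 9 gives Y = 605.

189 to 605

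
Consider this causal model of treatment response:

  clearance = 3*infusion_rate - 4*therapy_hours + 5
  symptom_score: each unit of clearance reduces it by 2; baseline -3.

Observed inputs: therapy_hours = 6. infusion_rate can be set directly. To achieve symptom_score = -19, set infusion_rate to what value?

Substituting into the clearance equation gives clearance = 3*infusion_rate - 19.
symptom_score becomes -6*infusion_rate + 35.
Solve -6*infusion_rate + 35 = -19: infusion_rate = (-19 - 35) / -6 = 9.

infusion_rate = 9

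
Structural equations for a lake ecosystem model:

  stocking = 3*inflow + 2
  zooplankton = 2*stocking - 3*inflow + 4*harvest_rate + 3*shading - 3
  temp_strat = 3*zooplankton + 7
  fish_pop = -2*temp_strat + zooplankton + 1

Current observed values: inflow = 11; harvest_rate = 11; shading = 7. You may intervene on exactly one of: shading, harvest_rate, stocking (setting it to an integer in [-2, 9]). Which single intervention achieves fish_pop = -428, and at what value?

Intervening on shading: fish_pop = -15*shading - 403. Reaching -428 requires shading = 5/3, not an integer.
Intervening on harvest_rate: with other inputs at their observed values, fish_pop = -20*harvest_rate - 288. Solving for -428 gives harvest_rate = 7, within [-2, 9].
Intervening on stocking: fish_pop = -10*stocking - 158. Reaching -428 requires stocking = 27, outside [-2, 9].

set harvest_rate = 7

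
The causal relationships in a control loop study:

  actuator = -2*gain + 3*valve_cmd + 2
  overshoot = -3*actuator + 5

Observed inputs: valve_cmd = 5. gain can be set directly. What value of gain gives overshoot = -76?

gain = -5

Substituting into the actuator equation gives actuator = -2*gain + 17.
Substituting into the overshoot equation gives overshoot = 6*gain - 46.
Solve 6*gain - 46 = -76: gain = (-76 + 46) / 6 = -5.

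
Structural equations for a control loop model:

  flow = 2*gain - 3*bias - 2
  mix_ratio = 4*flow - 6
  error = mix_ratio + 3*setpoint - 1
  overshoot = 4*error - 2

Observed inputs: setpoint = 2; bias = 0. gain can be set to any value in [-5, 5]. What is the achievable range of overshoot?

Substituting into the flow equation gives flow = 2*gain - 2.
This gives mix_ratio = 8*gain - 14.
Substituting into the error equation gives error = 8*gain - 9.
So overshoot = 32*gain - 38.
Linear in gain, so extremes are at the endpoints: gain = -5 gives overshoot = -198; gain = 5 gives overshoot = 122.

-198 to 122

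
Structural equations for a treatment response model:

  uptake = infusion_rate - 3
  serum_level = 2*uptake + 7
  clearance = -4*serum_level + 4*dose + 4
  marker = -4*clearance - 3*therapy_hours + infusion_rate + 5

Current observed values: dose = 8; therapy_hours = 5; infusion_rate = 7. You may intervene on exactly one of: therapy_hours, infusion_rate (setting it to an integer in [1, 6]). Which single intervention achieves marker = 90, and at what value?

Intervening on therapy_hours: with other inputs at their observed values, marker = -3*therapy_hours + 108. Solving for 90 gives therapy_hours = 6, within [1, 6].
Intervening on infusion_rate: marker = 33*infusion_rate - 138. Reaching 90 requires infusion_rate = 76/11, not an integer.

set therapy_hours = 6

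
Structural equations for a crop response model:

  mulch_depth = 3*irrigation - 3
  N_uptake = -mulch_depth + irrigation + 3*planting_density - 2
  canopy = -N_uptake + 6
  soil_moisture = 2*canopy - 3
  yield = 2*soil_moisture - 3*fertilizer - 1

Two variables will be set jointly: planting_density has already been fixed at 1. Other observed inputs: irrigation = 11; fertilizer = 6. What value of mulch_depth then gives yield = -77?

With planting_density held at 1:
Intervening on mulch_depth fixes its value directly, overriding its dependence on irrigation.
Substituting into the N_uptake equation gives N_uptake = -mulch_depth + 12.
canopy becomes mulch_depth - 6.
So soil_moisture = 2*mulch_depth - 15.
So yield = 4*mulch_depth - 49.
Solve 4*mulch_depth - 49 = -77: mulch_depth = (-77 + 49) / 4 = -7.

mulch_depth = -7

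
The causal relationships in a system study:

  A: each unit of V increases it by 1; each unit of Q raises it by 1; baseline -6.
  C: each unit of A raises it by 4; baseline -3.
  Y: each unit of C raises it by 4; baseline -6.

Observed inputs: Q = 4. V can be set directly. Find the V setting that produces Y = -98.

Substituting into the A equation gives A = V - 2.
So C = 4*V - 11.
Y becomes 16*V - 50.
Solve 16*V - 50 = -98: V = (-98 + 50) / 16 = -3.

V = -3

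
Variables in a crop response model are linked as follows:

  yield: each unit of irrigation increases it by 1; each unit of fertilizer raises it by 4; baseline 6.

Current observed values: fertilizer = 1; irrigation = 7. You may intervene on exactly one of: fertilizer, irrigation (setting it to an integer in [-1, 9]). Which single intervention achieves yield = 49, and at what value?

set fertilizer = 9

Intervening on fertilizer: with other inputs at their observed values, yield = 4*fertilizer + 13. Solving for 49 gives fertilizer = 9, within [-1, 9].
Intervening on irrigation: yield = irrigation + 10. Reaching 49 requires irrigation = 39, outside [-1, 9].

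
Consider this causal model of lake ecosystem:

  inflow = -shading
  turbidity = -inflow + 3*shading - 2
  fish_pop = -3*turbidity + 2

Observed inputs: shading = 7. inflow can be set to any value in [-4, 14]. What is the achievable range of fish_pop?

Intervening on inflow fixes its value directly, overriding its dependence on shading.
Substituting into the turbidity equation gives turbidity = -inflow + 19.
This gives fish_pop = 3*inflow - 55.
Linear in inflow, so extremes are at the endpoints: inflow = -4 gives fish_pop = -67; inflow = 14 gives fish_pop = -13.

-67 to -13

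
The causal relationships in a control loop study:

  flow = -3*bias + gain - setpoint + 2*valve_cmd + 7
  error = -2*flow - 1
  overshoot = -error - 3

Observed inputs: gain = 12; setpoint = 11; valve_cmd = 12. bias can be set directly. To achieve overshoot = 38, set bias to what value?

Substituting into the flow equation gives flow = -3*bias + 32.
Substituting into the error equation gives error = 6*bias - 65.
overshoot becomes -6*bias + 62.
Solve -6*bias + 62 = 38: bias = (38 - 62) / -6 = 4.

bias = 4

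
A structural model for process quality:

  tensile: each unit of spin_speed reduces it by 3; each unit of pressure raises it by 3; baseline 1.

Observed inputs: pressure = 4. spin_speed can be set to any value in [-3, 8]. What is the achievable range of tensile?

Substituting into the tensile equation gives tensile = -3*spin_speed + 13.
Linear in spin_speed, so extremes are at the endpoints: spin_speed = -3 gives tensile = 22; spin_speed = 8 gives tensile = -11.

-11 to 22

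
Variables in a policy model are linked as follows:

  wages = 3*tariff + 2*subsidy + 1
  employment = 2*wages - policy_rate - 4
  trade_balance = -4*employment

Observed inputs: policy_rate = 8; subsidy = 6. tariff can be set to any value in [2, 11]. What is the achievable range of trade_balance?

-320 to -104

Substituting into the wages equation gives wages = 3*tariff + 13.
So employment = 6*tariff + 14.
Substituting into the trade_balance equation gives trade_balance = -24*tariff - 56.
Linear in tariff, so extremes are at the endpoints: tariff = 2 gives trade_balance = -104; tariff = 11 gives trade_balance = -320.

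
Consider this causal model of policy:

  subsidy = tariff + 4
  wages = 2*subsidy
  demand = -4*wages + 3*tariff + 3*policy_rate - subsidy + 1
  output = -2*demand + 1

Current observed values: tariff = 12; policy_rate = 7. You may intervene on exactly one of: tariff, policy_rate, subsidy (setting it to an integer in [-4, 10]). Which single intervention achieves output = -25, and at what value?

set subsidy = 5

Intervening on tariff: output = 12*tariff + 29. Reaching -25 requires tariff = -9/2, not an integer.
Intervening on policy_rate: output = -6*policy_rate + 215. Reaching -25 requires policy_rate = 40, outside [-4, 10].
Intervening on subsidy: with other inputs at their observed values, output = 18*subsidy - 115. Solving for -25 gives subsidy = 5, within [-4, 10].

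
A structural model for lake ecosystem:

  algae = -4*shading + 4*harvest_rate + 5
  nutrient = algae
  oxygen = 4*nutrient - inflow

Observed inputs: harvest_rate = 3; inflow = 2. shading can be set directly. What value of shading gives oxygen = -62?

shading = 8

Substituting into the algae equation gives algae = -4*shading + 17.
So nutrient = -4*shading + 17.
Substituting into the oxygen equation gives oxygen = -16*shading + 66.
Solve -16*shading + 66 = -62: shading = (-62 - 66) / -16 = 8.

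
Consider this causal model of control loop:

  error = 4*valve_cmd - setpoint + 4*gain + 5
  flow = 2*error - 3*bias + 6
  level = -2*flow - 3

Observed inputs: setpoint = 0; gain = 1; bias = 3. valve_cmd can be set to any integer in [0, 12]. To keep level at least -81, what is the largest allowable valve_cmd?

valve_cmd = 3

Substituting into the error equation gives error = 4*valve_cmd + 9.
Substituting into the flow equation gives flow = 8*valve_cmd + 15.
So level = -16*valve_cmd - 33.
Require -16*valve_cmd - 33 ≥ -81, so valve_cmd ≤ 3.
The largest integer in [0, 12] satisfying this is 3.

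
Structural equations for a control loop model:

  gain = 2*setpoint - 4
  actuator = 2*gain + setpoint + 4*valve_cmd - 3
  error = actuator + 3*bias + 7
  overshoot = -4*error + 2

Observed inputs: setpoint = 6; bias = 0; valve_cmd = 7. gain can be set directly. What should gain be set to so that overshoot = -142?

Intervening on gain fixes its value directly, overriding its dependence on setpoint.
Substituting into the actuator equation gives actuator = 2*gain + 31.
Substituting into the error equation gives error = 2*gain + 38.
Substituting into the overshoot equation gives overshoot = -8*gain - 150.
Solve -8*gain - 150 = -142: gain = (-142 + 150) / -8 = -1.

gain = -1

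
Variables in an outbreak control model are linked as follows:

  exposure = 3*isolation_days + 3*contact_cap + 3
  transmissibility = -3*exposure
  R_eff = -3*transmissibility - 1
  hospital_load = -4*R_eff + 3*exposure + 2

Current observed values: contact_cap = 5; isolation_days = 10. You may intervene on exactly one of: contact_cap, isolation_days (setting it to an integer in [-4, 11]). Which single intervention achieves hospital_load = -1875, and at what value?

Intervening on contact_cap: with other inputs at their observed values, hospital_load = -99*contact_cap - 1083. Solving for -1875 gives contact_cap = 8, within [-4, 11].
Intervening on isolation_days: hospital_load = -99*isolation_days - 588. Reaching -1875 requires isolation_days = 13, outside [-4, 11].

set contact_cap = 8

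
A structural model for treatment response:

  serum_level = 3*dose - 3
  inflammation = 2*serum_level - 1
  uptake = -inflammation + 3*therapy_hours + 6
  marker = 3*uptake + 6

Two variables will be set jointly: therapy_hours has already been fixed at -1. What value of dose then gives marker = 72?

With therapy_hours held at -1:
Substituting into the inflammation equation gives inflammation = 6*dose - 7.
Substituting into the uptake equation gives uptake = -6*dose + 10.
marker becomes -18*dose + 36.
Solve -18*dose + 36 = 72: dose = (72 - 36) / -18 = -2.

dose = -2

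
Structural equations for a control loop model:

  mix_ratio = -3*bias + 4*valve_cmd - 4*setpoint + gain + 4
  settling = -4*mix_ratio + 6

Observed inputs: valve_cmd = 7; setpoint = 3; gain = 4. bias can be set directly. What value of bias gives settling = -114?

Substituting into the mix_ratio equation gives mix_ratio = -3*bias + 24.
This gives settling = 12*bias - 90.
Solve 12*bias - 90 = -114: bias = (-114 + 90) / 12 = -2.

bias = -2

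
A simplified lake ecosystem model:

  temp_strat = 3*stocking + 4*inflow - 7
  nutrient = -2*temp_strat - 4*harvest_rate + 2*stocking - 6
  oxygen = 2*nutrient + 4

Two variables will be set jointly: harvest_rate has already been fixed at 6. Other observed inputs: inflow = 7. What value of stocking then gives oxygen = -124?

stocking = -2

With harvest_rate held at 6:
Substituting into the temp_strat equation gives temp_strat = 3*stocking + 21.
Substituting into the nutrient equation gives nutrient = -4*stocking - 72.
Substituting into the oxygen equation gives oxygen = -8*stocking - 140.
Solve -8*stocking - 140 = -124: stocking = (-124 + 140) / -8 = -2.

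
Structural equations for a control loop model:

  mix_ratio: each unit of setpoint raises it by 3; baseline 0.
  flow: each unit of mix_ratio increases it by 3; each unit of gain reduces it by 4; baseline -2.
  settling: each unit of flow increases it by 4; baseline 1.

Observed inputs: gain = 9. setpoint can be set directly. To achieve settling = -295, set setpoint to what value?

Substituting into the flow equation gives flow = 9*setpoint - 38.
So settling = 36*setpoint - 151.
Solve 36*setpoint - 151 = -295: setpoint = (-295 + 151) / 36 = -4.

setpoint = -4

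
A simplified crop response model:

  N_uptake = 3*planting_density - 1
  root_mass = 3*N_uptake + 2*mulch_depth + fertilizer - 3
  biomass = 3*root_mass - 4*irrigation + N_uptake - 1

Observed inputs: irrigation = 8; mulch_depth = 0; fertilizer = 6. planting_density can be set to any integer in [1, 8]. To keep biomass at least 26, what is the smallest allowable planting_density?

planting_density = 2

Substituting into the root_mass equation gives root_mass = 9*planting_density.
Substituting into the biomass equation gives biomass = 30*planting_density - 34.
Require 30*planting_density - 34 ≥ 26, so planting_density ≥ 2.
The smallest integer in [1, 8] satisfying this is 2.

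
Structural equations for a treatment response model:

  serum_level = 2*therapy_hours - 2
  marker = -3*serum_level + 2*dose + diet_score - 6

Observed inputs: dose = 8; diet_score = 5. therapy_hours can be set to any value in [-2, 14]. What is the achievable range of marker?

-63 to 33

Substituting into the marker equation gives marker = -6*therapy_hours + 21.
Linear in therapy_hours, so extremes are at the endpoints: therapy_hours = -2 gives marker = 33; therapy_hours = 14 gives marker = -63.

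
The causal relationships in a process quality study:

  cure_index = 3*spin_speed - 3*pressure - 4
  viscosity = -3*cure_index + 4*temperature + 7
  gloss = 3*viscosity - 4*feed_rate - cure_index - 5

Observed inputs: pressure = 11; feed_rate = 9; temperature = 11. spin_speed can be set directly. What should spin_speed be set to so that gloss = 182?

spin_speed = 10

Substituting into the cure_index equation gives cure_index = 3*spin_speed - 37.
Substituting into the viscosity equation gives viscosity = -9*spin_speed + 162.
This gives gloss = -30*spin_speed + 482.
Solve -30*spin_speed + 482 = 182: spin_speed = (182 - 482) / -30 = 10.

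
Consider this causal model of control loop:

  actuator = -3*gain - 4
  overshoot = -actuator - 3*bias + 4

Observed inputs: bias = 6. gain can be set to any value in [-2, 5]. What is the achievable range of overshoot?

-16 to 5

Substituting into the overshoot equation gives overshoot = 3*gain - 10.
Linear in gain, so extremes are at the endpoints: gain = -2 gives overshoot = -16; gain = 5 gives overshoot = 5.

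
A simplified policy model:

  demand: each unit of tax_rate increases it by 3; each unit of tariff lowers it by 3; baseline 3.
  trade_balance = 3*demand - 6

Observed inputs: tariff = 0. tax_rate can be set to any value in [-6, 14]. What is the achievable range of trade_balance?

-51 to 129

Substituting into the demand equation gives demand = 3*tax_rate + 3.
Substituting into the trade_balance equation gives trade_balance = 9*tax_rate + 3.
Linear in tax_rate, so extremes are at the endpoints: tax_rate = -6 gives trade_balance = -51; tax_rate = 14 gives trade_balance = 129.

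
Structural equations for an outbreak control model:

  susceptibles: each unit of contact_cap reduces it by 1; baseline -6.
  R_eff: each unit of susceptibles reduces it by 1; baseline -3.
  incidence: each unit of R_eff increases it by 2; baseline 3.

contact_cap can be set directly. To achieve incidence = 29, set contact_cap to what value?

Substituting into the R_eff equation gives R_eff = contact_cap + 3.
This gives incidence = 2*contact_cap + 9.
Solve 2*contact_cap + 9 = 29: contact_cap = (29 - 9) / 2 = 10.

contact_cap = 10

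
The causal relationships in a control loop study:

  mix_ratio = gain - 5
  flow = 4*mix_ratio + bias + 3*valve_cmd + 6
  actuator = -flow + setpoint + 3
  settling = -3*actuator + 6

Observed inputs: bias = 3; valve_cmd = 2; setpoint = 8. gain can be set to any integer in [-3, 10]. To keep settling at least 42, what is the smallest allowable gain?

Substituting into the flow equation gives flow = 4*gain - 5.
Substituting into the actuator equation gives actuator = -4*gain + 16.
settling becomes 12*gain - 42.
Require 12*gain - 42 ≥ 42, so gain ≥ 7.
The smallest integer in [-3, 10] satisfying this is 7.

gain = 7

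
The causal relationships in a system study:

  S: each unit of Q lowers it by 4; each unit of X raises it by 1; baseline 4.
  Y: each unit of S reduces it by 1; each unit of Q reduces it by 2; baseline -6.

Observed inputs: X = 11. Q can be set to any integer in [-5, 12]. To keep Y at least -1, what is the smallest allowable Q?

Q = 10

Substituting into the S equation gives S = -4*Q + 15.
This gives Y = 2*Q - 21.
Require 2*Q - 21 ≥ -1, so Q ≥ 10.
The smallest integer in [-5, 12] satisfying this is 10.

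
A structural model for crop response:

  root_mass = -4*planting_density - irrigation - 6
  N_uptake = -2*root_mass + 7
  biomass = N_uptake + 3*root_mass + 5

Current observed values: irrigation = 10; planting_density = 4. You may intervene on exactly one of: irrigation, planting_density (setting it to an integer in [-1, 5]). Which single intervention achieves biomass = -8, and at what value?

Intervening on irrigation: biomass = -irrigation - 10. Reaching -8 requires irrigation = -2, outside [-1, 5].
Intervening on planting_density: with other inputs at their observed values, biomass = -4*planting_density - 4. Solving for -8 gives planting_density = 1, within [-1, 5].

set planting_density = 1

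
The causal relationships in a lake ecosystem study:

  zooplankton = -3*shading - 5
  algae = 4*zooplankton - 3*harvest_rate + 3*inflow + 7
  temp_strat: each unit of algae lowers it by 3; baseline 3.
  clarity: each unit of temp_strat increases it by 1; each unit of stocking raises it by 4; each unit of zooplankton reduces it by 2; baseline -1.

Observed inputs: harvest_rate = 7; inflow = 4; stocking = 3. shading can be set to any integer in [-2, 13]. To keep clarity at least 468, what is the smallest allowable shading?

Substituting into the algae equation gives algae = -12*shading - 22.
Substituting into the temp_strat equation gives temp_strat = 36*shading + 69.
So clarity = 42*shading + 90.
Require 42*shading + 90 ≥ 468, so shading ≥ 9.
The smallest integer in [-2, 13] satisfying this is 9.

shading = 9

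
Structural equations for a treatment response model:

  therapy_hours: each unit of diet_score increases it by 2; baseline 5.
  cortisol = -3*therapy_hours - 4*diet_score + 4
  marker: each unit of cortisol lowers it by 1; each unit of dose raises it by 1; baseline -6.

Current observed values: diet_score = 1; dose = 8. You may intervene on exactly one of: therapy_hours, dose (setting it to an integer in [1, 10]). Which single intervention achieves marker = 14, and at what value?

set therapy_hours = 4

Intervening on therapy_hours: with other inputs at their observed values, marker = 3*therapy_hours + 2. Solving for 14 gives therapy_hours = 4, within [1, 10].
Intervening on dose: marker = dose + 15. Reaching 14 requires dose = -1, outside [1, 10].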